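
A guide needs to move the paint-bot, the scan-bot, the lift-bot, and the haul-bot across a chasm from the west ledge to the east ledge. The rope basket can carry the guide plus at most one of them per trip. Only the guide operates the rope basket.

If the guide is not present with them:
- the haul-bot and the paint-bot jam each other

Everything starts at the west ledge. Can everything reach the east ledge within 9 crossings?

Yes

Yes — this plan uses 7 crossings (≤ 9):
1. Guide goes to the east ledge with the paint-bot.  [the west ledge: the haul-bot, the lift-bot, the scan-bot | the east ledge: the paint-bot]
2. Guide goes back to the west ledge alone.  [the west ledge: the haul-bot, the lift-bot, the scan-bot | the east ledge: the paint-bot]
3. Guide goes to the east ledge with the scan-bot.  [the west ledge: the haul-bot, the lift-bot | the east ledge: the paint-bot, the scan-bot]
4. Guide goes back to the west ledge alone.  [the west ledge: the haul-bot, the lift-bot | the east ledge: the paint-bot, the scan-bot]
5. Guide goes to the east ledge with the lift-bot.  [the west ledge: the haul-bot | the east ledge: the lift-bot, the paint-bot, the scan-bot]
6. Guide goes back to the west ledge alone.  [the west ledge: the haul-bot | the east ledge: the lift-bot, the paint-bot, the scan-bot]
7. Guide goes to the east ledge with the haul-bot.  [the west ledge: — | the east ledge: the haul-bot, the lift-bot, the paint-bot, the scan-bot]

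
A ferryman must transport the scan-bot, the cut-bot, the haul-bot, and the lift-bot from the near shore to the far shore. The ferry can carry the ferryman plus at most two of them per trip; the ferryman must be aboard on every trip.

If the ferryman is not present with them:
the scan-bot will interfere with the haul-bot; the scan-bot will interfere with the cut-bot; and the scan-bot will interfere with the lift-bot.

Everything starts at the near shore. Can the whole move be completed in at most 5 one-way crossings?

Yes — this plan uses 5 crossings (≤ 5):
1. Ferryman goes to the far shore with the scan-bot.  [the near shore: the cut-bot, the haul-bot, the lift-bot | the far shore: the scan-bot]
2. Ferryman goes back to the near shore alone.  [the near shore: the cut-bot, the haul-bot, the lift-bot | the far shore: the scan-bot]
3. Ferryman goes to the far shore with the cut-bot and the haul-bot.  [the near shore: the lift-bot | the far shore: the cut-bot, the haul-bot, the scan-bot]
4. Ferryman goes back to the near shore with the scan-bot.  [the near shore: the lift-bot, the scan-bot | the far shore: the cut-bot, the haul-bot]
5. Ferryman goes to the far shore with the lift-bot and the scan-bot.  [the near shore: — | the far shore: the cut-bot, the haul-bot, the lift-bot, the scan-bot]

Yes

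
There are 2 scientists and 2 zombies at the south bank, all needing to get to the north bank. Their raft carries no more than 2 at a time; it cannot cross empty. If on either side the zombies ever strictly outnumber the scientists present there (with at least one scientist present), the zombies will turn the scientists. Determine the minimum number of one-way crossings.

5

Counting alone: each trip to the north bank takes at most 2 across and each return brings at least 1 back, so after t trips out (and t−1 returns) at most 2t − (t−1) of the 4 are across; that first reaches 4 at t = 3, so at least 5 crossings are needed.
The plan below uses exactly 5 crossings, so it is optimal:
1. 2 zombies → the north bank.  (the south bank: 2S 0Z; the north bank: 0S 2Z)
2. 1 zombie ← the south bank.  (the south bank: 2S 1Z; the north bank: 0S 1Z)
3. 2 scientists → the north bank.  (the south bank: 0S 1Z; the north bank: 2S 1Z)
4. 1 zombie ← the south bank.  (the south bank: 0S 2Z; the north bank: 2S 0Z)
5. 2 zombies → the north bank.  (the south bank: 0S 0Z; the north bank: 2S 2Z)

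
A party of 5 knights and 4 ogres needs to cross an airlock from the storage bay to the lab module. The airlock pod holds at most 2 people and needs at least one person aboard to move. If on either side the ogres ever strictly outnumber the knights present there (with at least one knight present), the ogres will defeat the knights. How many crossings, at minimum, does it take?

15

Counting alone: each trip to the lab module takes at most 2 across and each return brings at least 1 back, so after t trips out (and t−1 returns) at most 2t − (t−1) of the 9 are across; that first reaches 9 at t = 8, so at least 15 crossings are needed.
The plan below uses exactly 15 crossings, so it is optimal:
1. 2 ogres → the lab module.  (the storage bay: 5K 2O; the lab module: 0K 2O)
2. 1 ogre ← the storage bay.  (the storage bay: 5K 3O; the lab module: 0K 1O)
3. 2 ogres → the lab module.  (the storage bay: 5K 1O; the lab module: 0K 3O)
4. 1 ogre ← the storage bay.  (the storage bay: 5K 2O; the lab module: 0K 2O)
5. 2 knights → the lab module.  (the storage bay: 3K 2O; the lab module: 2K 2O)
6. 1 ogre ← the storage bay.  (the storage bay: 3K 3O; the lab module: 2K 1O)
7. 1 knight and 1 ogre → the lab module.  (the storage bay: 2K 2O; the lab module: 3K 2O)
8. 1 knight ← the storage bay.  (the storage bay: 3K 2O; the lab module: 2K 2O)
9. 1 knight and 1 ogre → the lab module.  (the storage bay: 2K 1O; the lab module: 3K 3O)
10. 1 ogre ← the storage bay.  (the storage bay: 2K 2O; the lab module: 3K 2O)
11. 1 knight and 1 ogre → the lab module.  (the storage bay: 1K 1O; the lab module: 4K 3O)
12. 1 knight ← the storage bay.  (the storage bay: 2K 1O; the lab module: 3K 3O)
13. 1 knight and 1 ogre → the lab module.  (the storage bay: 1K 0O; the lab module: 4K 4O)
14. 1 ogre ← the storage bay.  (the storage bay: 1K 1O; the lab module: 4K 3O)
15. 1 knight and 1 ogre → the lab module.  (the storage bay: 0K 0O; the lab module: 5K 4O)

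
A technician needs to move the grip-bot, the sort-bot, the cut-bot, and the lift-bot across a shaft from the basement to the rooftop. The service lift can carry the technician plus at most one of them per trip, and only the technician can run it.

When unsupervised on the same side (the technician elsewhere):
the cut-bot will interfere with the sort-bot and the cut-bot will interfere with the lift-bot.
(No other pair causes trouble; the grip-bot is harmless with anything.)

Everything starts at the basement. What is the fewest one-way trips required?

Counting alone: the technician can take at most 1 across per trip to the rooftop, so moving all 4 needs at least 4 loaded trips out, with a return between consecutive ones — at least 7 crossings.
The safety rule pushes this higher. Following every safe sequence of crossings, the most of the 4 that can be at the rooftop as the service lift arrives there on crossing 7 is 3 — never all 4.
So no plan with fewer than 9 crossings exists, and this one achieves 9:
1. Technician goes to the rooftop with the cut-bot.  [the basement: the grip-bot, the lift-bot, the sort-bot | the rooftop: the cut-bot]
2. Technician goes back to the basement alone.  [the basement: the grip-bot, the lift-bot, the sort-bot | the rooftop: the cut-bot]
3. Technician goes to the rooftop with the grip-bot.  [the basement: the lift-bot, the sort-bot | the rooftop: the cut-bot, the grip-bot]
4. Technician goes back to the basement alone.  [the basement: the lift-bot, the sort-bot | the rooftop: the cut-bot, the grip-bot]
5. Technician goes to the rooftop with the sort-bot.  [the basement: the lift-bot | the rooftop: the cut-bot, the grip-bot, the sort-bot]
6. Technician goes back to the basement with the cut-bot.  [the basement: the cut-bot, the lift-bot | the rooftop: the grip-bot, the sort-bot]
7. Technician goes to the rooftop with the lift-bot.  [the basement: the cut-bot | the rooftop: the grip-bot, the lift-bot, the sort-bot]
8. Technician goes back to the basement alone.  [the basement: the cut-bot | the rooftop: the grip-bot, the lift-bot, the sort-bot]
9. Technician goes to the rooftop with the cut-bot.  [the basement: — | the rooftop: the cut-bot, the grip-bot, the lift-bot, the sort-bot]

9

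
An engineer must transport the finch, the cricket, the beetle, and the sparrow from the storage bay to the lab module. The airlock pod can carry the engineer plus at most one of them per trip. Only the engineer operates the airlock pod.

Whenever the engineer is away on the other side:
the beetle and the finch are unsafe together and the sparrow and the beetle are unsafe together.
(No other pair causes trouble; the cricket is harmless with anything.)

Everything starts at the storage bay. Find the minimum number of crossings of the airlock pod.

9

Counting alone: the engineer can take at most 1 across per trip to the lab module, so moving all 4 needs at least 4 loaded trips out, with a return between consecutive ones — at least 7 crossings.
The safety rule pushes this higher. Following every safe sequence of crossings, the most of the 4 that can be at the lab module as the airlock pod arrives there on crossing 7 is 3 — never all 4.
So no plan with fewer than 9 crossings exists, and this one achieves 9:
1. Engineer goes to the lab module with the beetle.  [the storage bay: the cricket, the finch, the sparrow | the lab module: the beetle]
2. Engineer goes back to the storage bay alone.  [the storage bay: the cricket, the finch, the sparrow | the lab module: the beetle]
3. Engineer goes to the lab module with the finch.  [the storage bay: the cricket, the sparrow | the lab module: the beetle, the finch]
4. Engineer goes back to the storage bay with the beetle.  [the storage bay: the beetle, the cricket, the sparrow | the lab module: the finch]
5. Engineer goes to the lab module with the sparrow.  [the storage bay: the beetle, the cricket | the lab module: the finch, the sparrow]
6. Engineer goes back to the storage bay alone.  [the storage bay: the beetle, the cricket | the lab module: the finch, the sparrow]
7. Engineer goes to the lab module with the cricket.  [the storage bay: the beetle | the lab module: the cricket, the finch, the sparrow]
8. Engineer goes back to the storage bay alone.  [the storage bay: the beetle | the lab module: the cricket, the finch, the sparrow]
9. Engineer goes to the lab module with the beetle.  [the storage bay: — | the lab module: the beetle, the cricket, the finch, the sparrow]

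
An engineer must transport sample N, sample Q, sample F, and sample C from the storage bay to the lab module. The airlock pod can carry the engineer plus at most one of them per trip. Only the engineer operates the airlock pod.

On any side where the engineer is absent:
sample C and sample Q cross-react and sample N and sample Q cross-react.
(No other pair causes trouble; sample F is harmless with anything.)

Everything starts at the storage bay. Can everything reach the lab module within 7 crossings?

Counting alone: the engineer can take at most 1 across per trip to the lab module, so moving all 4 needs at least 4 loaded trips out, with a return between consecutive ones — at least 7 crossings.
The safety rule pushes this higher. Following every safe sequence of crossings, the most of the 4 that can be at the lab module as the airlock pod arrives there on crossing 7 is 3 — never all 4.
So the move cannot be finished within 7 crossings. (The shortest complete plan takes 9:)
1. Engineer goes to the lab module with sample Q.
2. Engineer goes back to the storage bay alone.
3. Engineer goes to the lab module with sample N.
4. Engineer goes back to the storage bay with sample Q.
5. Engineer goes to the lab module with sample C.
6. Engineer goes back to the storage bay alone.
7. Engineer goes to the lab module with sample F.
8. Engineer goes back to the storage bay alone.
9. Engineer goes to the lab module with sample Q.

No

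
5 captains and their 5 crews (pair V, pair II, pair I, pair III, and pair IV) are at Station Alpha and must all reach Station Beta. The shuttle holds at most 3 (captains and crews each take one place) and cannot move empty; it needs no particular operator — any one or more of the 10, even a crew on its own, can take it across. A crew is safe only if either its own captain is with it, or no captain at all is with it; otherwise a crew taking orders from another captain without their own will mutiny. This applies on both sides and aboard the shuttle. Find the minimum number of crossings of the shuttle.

11

Counting alone: each trip to Station Beta takes at most 3 across and each return brings at least 1 back, so after t trips out (and t−1 returns) at most 3t − (t−1) of the 10 are across; that first reaches 10 at t = 5, so at least 9 crossings are needed.
The safety rule pushes this higher. Following every safe sequence of crossings, the most of the 10 that can be at Station Beta as the shuttle arrives there on crossing 9 is 9 — never all 10.
So no plan with fewer than 11 crossings exists, and this one achieves 11:
1. captain V and crew V cross → Station Beta.
2. captain V crosses ← Station Alpha.
3. crew I, crew II, and crew III cross → Station Beta.
4. crew V crosses ← Station Alpha.
5. captain I, captain II, and captain III cross → Station Beta.
6. captain II and crew II cross ← Station Alpha.
7. captain II, captain IV, and captain V cross → Station Beta.
8. crew I crosses ← Station Alpha.
9. crew II and crew V cross → Station Beta.
10. crew V crosses ← Station Alpha.
11. crew I, crew IV, and crew V cross → Station Beta.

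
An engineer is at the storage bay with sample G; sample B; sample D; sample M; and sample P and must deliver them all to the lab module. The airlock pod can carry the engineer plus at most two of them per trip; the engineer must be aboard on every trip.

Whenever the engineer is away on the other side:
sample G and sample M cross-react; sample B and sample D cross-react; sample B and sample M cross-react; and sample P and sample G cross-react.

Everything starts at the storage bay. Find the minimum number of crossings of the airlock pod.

Counting alone: the engineer can take at most 2 across per trip to the lab module, so moving all 5 needs at least 3 loaded trips out, with a return between consecutive ones — at least 5 crossings.
The safety rule pushes this higher. Following every safe sequence of crossings, the most of the 5 that can be at the lab module as the airlock pod arrives there on crossing 5 is 4 — never all 5.
So no plan with fewer than 7 crossings exists, and this one achieves 7:
1. Engineer goes to the lab module with sample B and sample G.
2. Engineer goes back to the storage bay alone.
3. Engineer goes to the lab module with sample D.
4. Engineer goes back to the storage bay with sample B.
5. Engineer goes to the lab module with sample M and sample P.
6. Engineer goes back to the storage bay with sample G.
7. Engineer goes to the lab module with sample B and sample G.

7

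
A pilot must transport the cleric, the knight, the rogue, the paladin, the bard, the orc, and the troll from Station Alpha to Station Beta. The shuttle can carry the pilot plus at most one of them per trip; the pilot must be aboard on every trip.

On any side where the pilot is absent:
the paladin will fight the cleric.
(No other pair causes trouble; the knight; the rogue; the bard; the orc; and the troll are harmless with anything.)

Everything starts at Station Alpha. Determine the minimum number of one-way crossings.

13

Counting alone: the pilot can take at most 1 across per trip to Station Beta, so moving all 7 needs at least 7 loaded trips out, with a return between consecutive ones — at least 13 crossings.
The plan below uses exactly 13 crossings, so it is optimal:
1. Pilot goes to Station Beta with the cleric.
2. Pilot goes back to Station Alpha alone.
3. Pilot goes to Station Beta with the knight.
4. Pilot goes back to Station Alpha alone.
5. Pilot goes to Station Beta with the rogue.
6. Pilot goes back to Station Alpha alone.
7. Pilot goes to Station Beta with the bard.
8. Pilot goes back to Station Alpha alone.
9. Pilot goes to Station Beta with the orc.
10. Pilot goes back to Station Alpha alone.
11. Pilot goes to Station Beta with the troll.
12. Pilot goes back to Station Alpha alone.
13. Pilot goes to Station Beta with the paladin.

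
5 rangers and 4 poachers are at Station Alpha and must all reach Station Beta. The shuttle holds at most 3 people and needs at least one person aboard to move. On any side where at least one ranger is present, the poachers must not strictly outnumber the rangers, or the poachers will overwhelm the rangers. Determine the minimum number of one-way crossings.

7

Counting alone: each trip to Station Beta takes at most 3 across and each return brings at least 1 back, so after t trips out (and t−1 returns) at most 3t − (t−1) of the 9 are across; that first reaches 9 at t = 4, so at least 7 crossings are needed.
The plan below uses exactly 7 crossings, so it is optimal:
1. 3 poachers → Station Beta.  (Station Alpha: 5R 1P; Station Beta: 0R 3P)
2. 1 poacher ← Station Alpha.  (Station Alpha: 5R 2P; Station Beta: 0R 2P)
3. 3 rangers → Station Beta.  (Station Alpha: 2R 2P; Station Beta: 3R 2P)
4. 1 ranger ← Station Alpha.  (Station Alpha: 3R 2P; Station Beta: 2R 2P)
5. 2 rangers and 1 poacher → Station Beta.  (Station Alpha: 1R 1P; Station Beta: 4R 3P)
6. 1 ranger ← Station Alpha.  (Station Alpha: 2R 1P; Station Beta: 3R 3P)
7. 2 rangers and 1 poacher → Station Beta.  (Station Alpha: 0R 0P; Station Beta: 5R 4P)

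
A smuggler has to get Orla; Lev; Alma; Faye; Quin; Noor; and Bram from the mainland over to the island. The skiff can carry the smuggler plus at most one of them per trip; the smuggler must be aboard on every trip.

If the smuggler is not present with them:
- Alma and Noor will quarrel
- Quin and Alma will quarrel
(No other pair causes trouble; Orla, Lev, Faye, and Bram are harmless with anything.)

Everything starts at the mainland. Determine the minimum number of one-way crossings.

Counting alone: the smuggler can take at most 1 across per trip to the island, so moving all 7 needs at least 7 loaded trips out, with a return between consecutive ones — at least 13 crossings.
The safety rule pushes this higher. Following every safe sequence of crossings, the most of the 7 that can be at the island as the skiff arrives there on crossing 13 is 6 — never all 7.
So no plan with fewer than 15 crossings exists, and this one achieves 15:
1. Smuggler goes to the island with Alma.
2. Smuggler goes back to the mainland alone.
3. Smuggler goes to the island with Orla.
4. Smuggler goes back to the mainland alone.
5. Smuggler goes to the island with Lev.
6. Smuggler goes back to the mainland alone.
7. Smuggler goes to the island with Faye.
8. Smuggler goes back to the mainland alone.
9. Smuggler goes to the island with Quin.
10. Smuggler goes back to the mainland with Alma.
11. Smuggler goes to the island with Noor.
12. Smuggler goes back to the mainland alone.
13. Smuggler goes to the island with Bram.
14. Smuggler goes back to the mainland alone.
15. Smuggler goes to the island with Alma.

15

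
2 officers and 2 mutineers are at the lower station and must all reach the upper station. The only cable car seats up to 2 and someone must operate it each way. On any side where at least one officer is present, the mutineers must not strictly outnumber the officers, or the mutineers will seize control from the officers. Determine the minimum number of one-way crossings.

5

Counting alone: each trip to the upper station takes at most 2 across and each return brings at least 1 back, so after t trips out (and t−1 returns) at most 2t − (t−1) of the 4 are across; that first reaches 4 at t = 3, so at least 5 crossings are needed.
The plan below uses exactly 5 crossings, so it is optimal:
1. 2 mutineers → the upper station.  (the lower station: 2O 0M; the upper station: 0O 2M)
2. 1 mutineer ← the lower station.  (the lower station: 2O 1M; the upper station: 0O 1M)
3. 2 officers → the upper station.  (the lower station: 0O 1M; the upper station: 2O 1M)
4. 1 mutineer ← the lower station.  (the lower station: 0O 2M; the upper station: 2O 0M)
5. 2 mutineers → the upper station.  (the lower station: 0O 0M; the upper station: 2O 2M)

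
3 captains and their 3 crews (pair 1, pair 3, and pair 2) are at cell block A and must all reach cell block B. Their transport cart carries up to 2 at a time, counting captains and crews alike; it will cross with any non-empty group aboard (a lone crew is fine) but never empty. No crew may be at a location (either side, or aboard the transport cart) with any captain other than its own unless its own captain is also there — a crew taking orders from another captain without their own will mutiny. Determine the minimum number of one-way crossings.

11

Counting alone: each trip to cell block B takes at most 2 across and each return brings at least 1 back, so after t trips out (and t−1 returns) at most 2t − (t−1) of the 6 are across; that first reaches 6 at t = 5, so at least 9 crossings are needed.
The safety rule pushes this higher. Following every safe sequence of crossings, the most of the 6 that can be at cell block B as the transport cart arrives there on crossing 9 is 5 — never all 6.
So no plan with fewer than 11 crossings exists, and this one achieves 11:
1. captain 1 and crew 1 cross → cell block B.
2. captain 1 crosses ← cell block A.
3. crew 2 and crew 3 cross → cell block B.
4. crew 1 crosses ← cell block A.
5. captain 2 and captain 3 cross → cell block B.
6. captain 3 and crew 3 cross ← cell block A.
7. captain 1 and captain 3 cross → cell block B.
8. crew 2 crosses ← cell block A.
9. crew 1 and crew 3 cross → cell block B.
10. captain 2 crosses ← cell block A.
11. captain 2 and crew 2 cross → cell block B.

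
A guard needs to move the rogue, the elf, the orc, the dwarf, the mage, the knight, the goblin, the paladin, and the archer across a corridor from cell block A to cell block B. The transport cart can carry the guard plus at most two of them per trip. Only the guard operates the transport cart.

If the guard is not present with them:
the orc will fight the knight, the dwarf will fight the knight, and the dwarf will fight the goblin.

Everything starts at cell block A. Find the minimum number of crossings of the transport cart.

Counting alone: the guard can take at most 2 across per trip to cell block B, so moving all 9 needs at least 5 loaded trips out, with a return between consecutive ones — at least 9 crossings.
The plan below uses exactly 9 crossings, so it is optimal:
1. Guard goes to cell block B with the dwarf and the orc.  [cell block A: the archer, the elf, the goblin, the knight, the mage, the paladin, the rogue | cell block B: the dwarf, the orc]
2. Guard goes back to cell block A alone.  [cell block A: the archer, the elf, the goblin, the knight, the mage, the paladin, the rogue | cell block B: the dwarf, the orc]
3. Guard goes to cell block B with the rogue.  [cell block A: the archer, the elf, the goblin, the knight, the mage, the paladin | cell block B: the dwarf, the orc, the rogue]
4. Guard goes back to cell block A alone.  [cell block A: the archer, the elf, the goblin, the knight, the mage, the paladin | cell block B: the dwarf, the orc, the rogue]
5. Guard goes to cell block B with the elf and the mage.  [cell block A: the archer, the goblin, the knight, the paladin | cell block B: the dwarf, the elf, the mage, the orc, the rogue]
6. Guard goes back to cell block A alone.  [cell block A: the archer, the goblin, the knight, the paladin | cell block B: the dwarf, the elf, the mage, the orc, the rogue]
7. Guard goes to cell block B with the archer and the paladin.  [cell block A: the goblin, the knight | cell block B: the archer, the dwarf, the elf, the mage, the orc, the paladin, the rogue]
8. Guard goes back to cell block A alone.  [cell block A: the goblin, the knight | cell block B: the archer, the dwarf, the elf, the mage, the orc, the paladin, the rogue]
9. Guard goes to cell block B with the goblin and the knight.  [cell block A: — | cell block B: the archer, the dwarf, the elf, the goblin, the knight, the mage, the orc, the paladin, the rogue]

9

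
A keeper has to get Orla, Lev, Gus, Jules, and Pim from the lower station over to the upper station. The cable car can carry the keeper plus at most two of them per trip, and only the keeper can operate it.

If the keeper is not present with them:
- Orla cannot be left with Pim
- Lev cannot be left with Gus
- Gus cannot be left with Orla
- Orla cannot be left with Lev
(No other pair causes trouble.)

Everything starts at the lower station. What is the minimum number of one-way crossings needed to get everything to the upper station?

7

Counting alone: the keeper can take at most 2 across per trip to the upper station, so moving all 5 needs at least 3 loaded trips out, with a return between consecutive ones — at least 5 crossings.
The safety rule pushes this higher. Following every safe sequence of crossings, the most of the 5 that can be at the upper station as the cable car arrives there on crossing 5 is 4 — never all 5.
So no plan with fewer than 7 crossings exists, and this one achieves 7:
1. Keeper goes to the upper station with Lev and Orla.  [the lower station: Gus, Jules, Pim | the upper station: Lev, Orla]
2. Keeper goes back to the lower station with Orla.  [the lower station: Gus, Jules, Orla, Pim | the upper station: Lev]
3. Keeper goes to the upper station with Jules and Orla.  [the lower station: Gus, Pim | the upper station: Jules, Lev, Orla]
4. Keeper goes back to the lower station with Orla.  [the lower station: Gus, Orla, Pim | the upper station: Jules, Lev]
5. Keeper goes to the upper station with Orla and Pim.  [the lower station: Gus | the upper station: Jules, Lev, Orla, Pim]
6. Keeper goes back to the lower station with Orla.  [the lower station: Gus, Orla | the upper station: Jules, Lev, Pim]
7. Keeper goes to the upper station with Gus and Orla.  [the lower station: — | the upper station: Gus, Jules, Lev, Orla, Pim]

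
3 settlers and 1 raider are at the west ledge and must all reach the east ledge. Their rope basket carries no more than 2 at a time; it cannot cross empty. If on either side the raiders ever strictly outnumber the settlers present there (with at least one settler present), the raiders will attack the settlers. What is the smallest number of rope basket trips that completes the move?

Counting alone: each trip to the east ledge takes at most 2 across and each return brings at least 1 back, so after t trips out (and t−1 returns) at most 2t − (t−1) of the 4 are across; that first reaches 4 at t = 3, so at least 5 crossings are needed.
The plan below uses exactly 5 crossings, so it is optimal:
1. 1 settler and 1 raider → the east ledge.  (the west ledge: 2S 0R; the east ledge: 1S 1R)
2. 1 raider ← the west ledge.  (the west ledge: 2S 1R; the east ledge: 1S 0R)
3. 1 settler and 1 raider → the east ledge.  (the west ledge: 1S 0R; the east ledge: 2S 1R)
4. 1 raider ← the west ledge.  (the west ledge: 1S 1R; the east ledge: 2S 0R)
5. 1 settler and 1 raider → the east ledge.  (the west ledge: 0S 0R; the east ledge: 3S 1R)

5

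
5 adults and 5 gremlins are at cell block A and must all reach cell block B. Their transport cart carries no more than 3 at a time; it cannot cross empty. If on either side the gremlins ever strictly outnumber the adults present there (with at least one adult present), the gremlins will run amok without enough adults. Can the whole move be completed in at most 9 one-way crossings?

No

Counting alone: each trip to cell block B takes at most 3 across and each return brings at least 1 back, so after t trips out (and t−1 returns) at most 3t − (t−1) of the 10 are across; that first reaches 10 at t = 5, so at least 9 crossings are needed.
The safety rule pushes this higher. Following every safe sequence of crossings, the most of the 10 that can be at cell block B as the transport cart arrives there on crossing 9 is 9 — never all 10.
So the move cannot be finished within 9 crossings. (The shortest complete plan takes 11:)
1. 2 gremlins → cell block B.  (cell block A: 5A 3G; cell block B: 0A 2G)
2. 1 gremlin ← cell block A.  (cell block A: 5A 4G; cell block B: 0A 1G)
3. 3 gremlins → cell block B.  (cell block A: 5A 1G; cell block B: 0A 4G)
4. 1 gremlin ← cell block A.  (cell block A: 5A 2G; cell block B: 0A 3G)
5. 3 adults → cell block B.  (cell block A: 2A 2G; cell block B: 3A 3G)
6. 1 adult and 1 gremlin ← cell block A.  (cell block A: 3A 3G; cell block B: 2A 2G)
7. 3 adults → cell block B.  (cell block A: 0A 3G; cell block B: 5A 2G)
8. 1 gremlin ← cell block A.  (cell block A: 0A 4G; cell block B: 5A 1G)
9. 2 gremlins → cell block B.  (cell block A: 0A 2G; cell block B: 5A 3G)
10. 1 gremlin ← cell block A.  (cell block A: 0A 3G; cell block B: 5A 2G)
11. 3 gremlins → cell block B.  (cell block A: 0A 0G; cell block B: 5A 5G)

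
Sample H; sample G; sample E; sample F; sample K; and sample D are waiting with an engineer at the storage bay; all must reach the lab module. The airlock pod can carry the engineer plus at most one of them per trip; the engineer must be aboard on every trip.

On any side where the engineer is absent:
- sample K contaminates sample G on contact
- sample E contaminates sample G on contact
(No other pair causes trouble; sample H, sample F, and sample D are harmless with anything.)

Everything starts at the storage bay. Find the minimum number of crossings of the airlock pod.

13

Counting alone: the engineer can take at most 1 across per trip to the lab module, so moving all 6 needs at least 6 loaded trips out, with a return between consecutive ones — at least 11 crossings.
The safety rule pushes this higher. Following every safe sequence of crossings, the most of the 6 that can be at the lab module as the airlock pod arrives there on crossing 11 is 5 — never all 6.
So no plan with fewer than 13 crossings exists, and this one achieves 13:
1. Engineer goes to the lab module with sample G.  [the storage bay: sample D, sample E, sample F, sample H, sample K | the lab module: sample G]
2. Engineer goes back to the storage bay alone.  [the storage bay: sample D, sample E, sample F, sample H, sample K | the lab module: sample G]
3. Engineer goes to the lab module with sample H.  [the storage bay: sample D, sample E, sample F, sample K | the lab module: sample G, sample H]
4. Engineer goes back to the storage bay alone.  [the storage bay: sample D, sample E, sample F, sample K | the lab module: sample G, sample H]
5. Engineer goes to the lab module with sample E.  [the storage bay: sample D, sample F, sample K | the lab module: sample E, sample G, sample H]
6. Engineer goes back to the storage bay with sample G.  [the storage bay: sample D, sample F, sample G, sample K | the lab module: sample E, sample H]
7. Engineer goes to the lab module with sample K.  [the storage bay: sample D, sample F, sample G | the lab module: sample E, sample H, sample K]
8. Engineer goes back to the storage bay alone.  [the storage bay: sample D, sample F, sample G | the lab module: sample E, sample H, sample K]
9. Engineer goes to the lab module with sample F.  [the storage bay: sample D, sample G | the lab module: sample E, sample F, sample H, sample K]
10. Engineer goes back to the storage bay alone.  [the storage bay: sample D, sample G | the lab module: sample E, sample F, sample H, sample K]
11. Engineer goes to the lab module with sample D.  [the storage bay: sample G | the lab module: sample D, sample E, sample F, sample H, sample K]
12. Engineer goes back to the storage bay alone.  [the storage bay: sample G | the lab module: sample D, sample E, sample F, sample H, sample K]
13. Engineer goes to the lab module with sample G.  [the storage bay: — | the lab module: sample D, sample E, sample F, sample G, sample H, sample K]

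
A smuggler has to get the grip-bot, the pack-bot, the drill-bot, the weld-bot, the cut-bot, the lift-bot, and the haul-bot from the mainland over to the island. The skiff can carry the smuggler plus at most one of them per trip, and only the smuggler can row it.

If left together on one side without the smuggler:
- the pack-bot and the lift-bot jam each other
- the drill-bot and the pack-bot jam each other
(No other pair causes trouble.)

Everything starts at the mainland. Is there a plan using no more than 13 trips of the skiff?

No

Counting alone: the smuggler can take at most 1 across per trip to the island, so moving all 7 needs at least 7 loaded trips out, with a return between consecutive ones — at least 13 crossings.
The safety rule pushes this higher. Following every safe sequence of crossings, the most of the 7 that can be at the island as the skiff arrives there on crossing 13 is 6 — never all 7.
So the move cannot be finished within 13 crossings. (The shortest complete plan takes 15:)
1. Smuggler goes to the island with the pack-bot.
2. Smuggler goes back to the mainland alone.
3. Smuggler goes to the island with the grip-bot.
4. Smuggler goes back to the mainland alone.
5. Smuggler goes to the island with the drill-bot.
6. Smuggler goes back to the mainland with the pack-bot.
7. Smuggler goes to the island with the lift-bot.
8. Smuggler goes back to the mainland alone.
9. Smuggler goes to the island with the weld-bot.
10. Smuggler goes back to the mainland alone.
11. Smuggler goes to the island with the cut-bot.
12. Smuggler goes back to the mainland alone.
13. Smuggler goes to the island with the haul-bot.
14. Smuggler goes back to the mainland alone.
15. Smuggler goes to the island with the pack-bot.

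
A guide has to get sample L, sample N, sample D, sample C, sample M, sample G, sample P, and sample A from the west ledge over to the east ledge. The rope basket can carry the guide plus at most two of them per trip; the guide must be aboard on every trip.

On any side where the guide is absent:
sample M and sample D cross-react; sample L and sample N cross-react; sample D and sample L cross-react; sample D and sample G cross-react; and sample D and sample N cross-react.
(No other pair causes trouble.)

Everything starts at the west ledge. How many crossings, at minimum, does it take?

13

Counting alone: the guide can take at most 2 across per trip to the east ledge, so moving all 8 needs at least 4 loaded trips out, with a return between consecutive ones — at least 7 crossings.
The safety rule pushes this higher. Following every safe sequence of crossings, the most of the 8 that can be at the east ledge as the rope basket arrives there on crossings 7, 9, 11 is 5, 6, 7 respectively — never all 8.
So no plan with fewer than 13 crossings exists, and this one achieves 13:
1. Guide goes to the east ledge with sample D and sample L.
2. Guide goes back to the west ledge with sample L.
3. Guide goes to the east ledge with sample C and sample L.
4. Guide goes back to the west ledge with sample L.
5. Guide goes to the east ledge with sample L and sample M.
6. Guide goes back to the west ledge with sample D.
7. Guide goes to the east ledge with sample G and sample N.
8. Guide goes back to the west ledge with sample L.
9. Guide goes to the east ledge with sample L and sample P.
10. Guide goes back to the west ledge with sample L.
11. Guide goes to the east ledge with sample A and sample L.
12. Guide goes back to the west ledge with sample L.
13. Guide goes to the east ledge with sample D and sample L.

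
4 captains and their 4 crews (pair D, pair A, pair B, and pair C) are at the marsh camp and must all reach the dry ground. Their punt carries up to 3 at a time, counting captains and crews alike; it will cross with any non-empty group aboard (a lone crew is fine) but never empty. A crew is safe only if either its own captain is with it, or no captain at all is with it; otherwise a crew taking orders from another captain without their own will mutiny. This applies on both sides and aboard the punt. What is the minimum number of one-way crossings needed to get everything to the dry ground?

Counting alone: each trip to the dry ground takes at most 3 across and each return brings at least 1 back, so after t trips out (and t−1 returns) at most 3t − (t−1) of the 8 are across; that first reaches 8 at t = 4, so at least 7 crossings are needed.
The safety rule pushes this higher. Following every safe sequence of crossings, the most of the 8 that can be at the dry ground as the punt arrives there on crossing 7 is 7 — never all 8.
So no plan with fewer than 9 crossings exists, and this one achieves 9:
1. captain D and crew D cross → the dry ground.
2. captain D crosses ← the marsh camp.
3. captain A, captain D, and crew A cross → the dry ground.
4. captain D and crew D cross ← the marsh camp.
5. captain B, captain C, and captain D cross → the dry ground.
6. crew A crosses ← the marsh camp.
7. crew A and crew D cross → the dry ground.
8. crew D crosses ← the marsh camp.
9. crew B, crew C, and crew D cross → the dry ground.

9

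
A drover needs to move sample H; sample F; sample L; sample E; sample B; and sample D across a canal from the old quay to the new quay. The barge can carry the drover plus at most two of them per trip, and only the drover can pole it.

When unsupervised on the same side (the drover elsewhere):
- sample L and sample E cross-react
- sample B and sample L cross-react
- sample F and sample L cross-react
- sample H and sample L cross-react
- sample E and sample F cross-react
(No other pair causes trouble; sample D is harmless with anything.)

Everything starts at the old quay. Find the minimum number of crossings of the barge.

Counting alone: the drover can take at most 2 across per trip to the new quay, so moving all 6 needs at least 3 loaded trips out, with a return between consecutive ones — at least 5 crossings.
The safety rule pushes this higher. Following every safe sequence of crossings, the most of the 6 that can be at the new quay as the barge arrives there on crossings 5, 7 is 4, 5 respectively — never all 6.
So no plan with fewer than 9 crossings exists, and this one achieves 9:
1. Drover goes to the new quay with sample F and sample L.
2. Drover goes back to the old quay with sample F.
3. Drover goes to the new quay with sample F and sample H.
4. Drover goes back to the old quay with sample L.
5. Drover goes to the new quay with sample B and sample L.
6. Drover goes back to the old quay with sample L.
7. Drover goes to the new quay with sample D and sample L.
8. Drover goes back to the old quay with sample L.
9. Drover goes to the new quay with sample E and sample L.

9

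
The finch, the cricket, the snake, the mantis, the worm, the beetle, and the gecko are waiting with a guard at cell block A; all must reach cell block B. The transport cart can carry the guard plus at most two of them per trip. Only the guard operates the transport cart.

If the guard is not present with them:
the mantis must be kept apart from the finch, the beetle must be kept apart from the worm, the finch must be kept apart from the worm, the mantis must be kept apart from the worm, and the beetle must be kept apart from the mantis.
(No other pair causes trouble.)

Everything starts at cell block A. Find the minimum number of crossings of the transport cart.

Counting alone: the guard can take at most 2 across per trip to cell block B, so moving all 7 needs at least 4 loaded trips out, with a return between consecutive ones — at least 7 crossings.
The safety rule pushes this higher. Following every safe sequence of crossings, the most of the 7 that can be at cell block B as the transport cart arrives there on crossings 7, 9 is 5, 6 respectively — never all 7.
So no plan with fewer than 11 crossings exists, and this one achieves 11:
1. Guard goes to cell block B with the mantis and the worm.  [cell block A: the beetle, the cricket, the finch, the gecko, the snake | cell block B: the mantis, the worm]
2. Guard goes back to cell block A with the mantis.  [cell block A: the beetle, the cricket, the finch, the gecko, the mantis, the snake | cell block B: the worm]
3. Guard goes to cell block B with the beetle and the finch.  [cell block A: the cricket, the gecko, the mantis, the snake | cell block B: the beetle, the finch, the worm]
4. Guard goes back to cell block A with the worm.  [cell block A: the cricket, the gecko, the mantis, the snake, the worm | cell block B: the beetle, the finch]
5. Guard goes to cell block B with the cricket and the mantis.  [cell block A: the gecko, the snake, the worm | cell block B: the beetle, the cricket, the finch, the mantis]
6. Guard goes back to cell block A with the mantis.  [cell block A: the gecko, the mantis, the snake, the worm | cell block B: the beetle, the cricket, the finch]
7. Guard goes to cell block B with the mantis and the snake.  [cell block A: the gecko, the worm | cell block B: the beetle, the cricket, the finch, the mantis, the snake]
8. Guard goes back to cell block A with the mantis.  [cell block A: the gecko, the mantis, the worm | cell block B: the beetle, the cricket, the finch, the snake]
9. Guard goes to cell block B with the gecko and the mantis.  [cell block A: the worm | cell block B: the beetle, the cricket, the finch, the gecko, the mantis, the snake]
10. Guard goes back to cell block A with the mantis.  [cell block A: the mantis, the worm | cell block B: the beetle, the cricket, the finch, the gecko, the snake]
11. Guard goes to cell block B with the mantis and the worm.  [cell block A: — | cell block B: the beetle, the cricket, the finch, the gecko, the mantis, the snake, the worm]

11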